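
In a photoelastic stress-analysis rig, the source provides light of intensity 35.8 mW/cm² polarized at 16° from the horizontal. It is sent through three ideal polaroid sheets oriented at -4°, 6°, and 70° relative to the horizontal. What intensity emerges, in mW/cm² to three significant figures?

I₁ = 35.8 mW/cm² · cos²(20°) = 31.61 mW/cm².
I₂ = I₁ · cos²(10°) = 31.61 · 0.9698 = 30.66 mW/cm².
I₃ = I₂ · cos²(64°) = 30.66 · 0.1922 = 5.892 mW/cm².

I ≈ 5.89 mW/cm²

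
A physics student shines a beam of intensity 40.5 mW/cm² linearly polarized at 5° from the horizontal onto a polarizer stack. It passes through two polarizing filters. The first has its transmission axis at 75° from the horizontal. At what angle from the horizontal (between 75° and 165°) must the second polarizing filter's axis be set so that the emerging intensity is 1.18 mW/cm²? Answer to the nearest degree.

θ ≈ 135°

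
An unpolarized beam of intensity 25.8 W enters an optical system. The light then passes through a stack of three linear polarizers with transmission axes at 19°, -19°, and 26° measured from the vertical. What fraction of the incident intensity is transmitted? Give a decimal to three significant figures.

Unpolarized light through the first polarizer → I₁ = 25.8 W/2 = 12.9 W, polarized at 19°.
I₂ = I₁ · cos²(38°) = 12.9 · 0.621 = 8.01 W.
I₃ = I₂ · cos²(45°) = 8.01 · 0.5 = 4.005 W.
Transmitted fraction = 0.1552.

I/I₀ ≈ 0.155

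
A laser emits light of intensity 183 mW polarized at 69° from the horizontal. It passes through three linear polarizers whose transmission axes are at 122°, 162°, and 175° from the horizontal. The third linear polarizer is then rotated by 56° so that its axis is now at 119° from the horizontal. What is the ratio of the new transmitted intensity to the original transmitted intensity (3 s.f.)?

Before rotation:
I₁ = I₀ cos²(122° − 69°) = I₀ cos²(53°) = 0.3622 I₀.
I₂ = I₁ cos²(162° − 122°) = 0.3622 I₀ · cos²(40°) = 0.2125 I₀.
I₃ = I₂ cos²(175° − 162°) = 0.2125 I₀ · cos²(13°) = 0.2018 I₀.
After rotation:
I₁ = I₀ cos²(122° − 69°) = I₀ cos²(53°) = 0.3622 I₀.
I₂ = I₁ cos²(162° − 122°) = 0.3622 I₀ · cos²(40°) = 0.2125 I₀.
I₃ = I₂ cos²(119° − 162°) = 0.2125 I₀ · cos²(43°) = 0.1137 I₀.
Ratio = 0.1137 / 0.2018 = 0.5634.

I_new/I_old ≈ 0.563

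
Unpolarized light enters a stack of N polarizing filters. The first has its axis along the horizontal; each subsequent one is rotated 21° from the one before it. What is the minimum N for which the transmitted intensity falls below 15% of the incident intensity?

N = 10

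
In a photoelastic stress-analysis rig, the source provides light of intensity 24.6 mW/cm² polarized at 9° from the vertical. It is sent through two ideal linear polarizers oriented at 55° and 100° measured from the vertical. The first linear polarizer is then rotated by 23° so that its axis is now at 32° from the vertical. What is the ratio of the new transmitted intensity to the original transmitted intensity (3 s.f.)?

I_new/I_old ≈ 0.493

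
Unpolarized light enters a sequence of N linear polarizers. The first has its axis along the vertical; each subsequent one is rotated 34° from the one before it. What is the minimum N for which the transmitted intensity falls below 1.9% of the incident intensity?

First polarizer halves the unpolarized light: factor 1/2.
Each further stage multiplies by cos²(34°) = 0.6873.
After N polarizers: T = 0.5·0.6873^(N−1). Require T < 0.019 ⇒ N−1 > ln(0.019/0.5)/ln(0.6873) = 8.72, so N−1 ≥ 9 and N = 10.
Check: N=10 gives T = 0.01711 < 0.019; N=9 gives T = 0.0249.

N = 10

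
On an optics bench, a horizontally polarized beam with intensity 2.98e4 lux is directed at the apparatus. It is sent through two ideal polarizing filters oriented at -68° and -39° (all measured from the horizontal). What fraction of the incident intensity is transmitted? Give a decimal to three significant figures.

I₁ = 2.98e4 lux · cos²(68°) = 4182 lux.
I₂ = I₁ · cos²(29°) = 4182 · 0.765 = 3199 lux.
Transmitted fraction = 0.1073.

I/I₀ ≈ 0.107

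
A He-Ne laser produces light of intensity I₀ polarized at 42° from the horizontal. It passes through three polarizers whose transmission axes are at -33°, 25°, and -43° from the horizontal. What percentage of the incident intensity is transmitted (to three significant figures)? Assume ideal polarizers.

By Malus's law, I₁ = I₀ cos²(-33° − 42°) = I₀ cos²(75°) = 0.06699 I₀.
I₂ = I₁ cos²(25° + 33°) = 0.06699 I₀ · cos²(58°) = 0.01881 I₀.
I₃ = I₂ cos²(-43° − 25°) = 0.01881 I₀ · cos²(68°) = 0.00264 I₀.
That is 0.264% of the incident intensity.

≈ 0.264%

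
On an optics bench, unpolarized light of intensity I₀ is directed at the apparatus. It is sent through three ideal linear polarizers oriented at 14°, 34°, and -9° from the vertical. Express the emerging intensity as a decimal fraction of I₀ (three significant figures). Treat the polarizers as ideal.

Unpolarized light through the first polarizer → I₁ = ½ I₀, now polarized at 14°.
I₂ = I₁ cos²(34° − 14°) = 0.5 I₀ · cos²(20°) = 0.4415 I₀.
I₃ = I₂ cos²(-9° − 34°) = 0.4415 I₀ · cos²(43°) = 0.2362 I₀.
Transmitted fraction = 0.2362.

≈ 0.236 I₀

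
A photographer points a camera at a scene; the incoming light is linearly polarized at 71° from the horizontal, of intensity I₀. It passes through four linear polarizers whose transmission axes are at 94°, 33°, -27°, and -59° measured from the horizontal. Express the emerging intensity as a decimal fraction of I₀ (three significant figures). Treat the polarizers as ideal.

I₁ = I₀ cos²(94° − 71°) = I₀ cos²(23°) = 0.8473 I₀.
I₂ = I₁ cos²(33° − 94°) = 0.8473 I₀ · cos²(61°) = 0.1992 I₀.
I₃ = I₂ cos²(-27° − 33°) = 0.1992 I₀ · cos²(60°) = 0.04979 I₀.
I₄ = I₃ cos²(-59° + 27°) = 0.04979 I₀ · cos²(32°) = 0.03581 I₀.
Transmitted fraction = 0.03581.

≈ 0.0358 I₀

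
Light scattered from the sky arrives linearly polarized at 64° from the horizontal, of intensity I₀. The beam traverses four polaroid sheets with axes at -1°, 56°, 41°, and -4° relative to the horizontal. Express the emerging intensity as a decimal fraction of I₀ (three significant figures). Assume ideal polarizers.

I₁ = I₀ cos²(-1° − 64°) = I₀ cos²(65°) = 0.1786 I₀.
I₂ = I₁ cos²(56° + 1°) = 0.1786 I₀ · cos²(57°) = 0.05298 I₀.
I₃ = I₂ cos²(41° − 56°) = 0.05298 I₀ · cos²(15°) = 0.04943 I₀.
I₄ = I₃ cos²(-4° − 41°) = 0.04943 I₀ · cos²(45°) = 0.02472 I₀.
Transmitted fraction = 0.02472.

≈ 0.0247 I₀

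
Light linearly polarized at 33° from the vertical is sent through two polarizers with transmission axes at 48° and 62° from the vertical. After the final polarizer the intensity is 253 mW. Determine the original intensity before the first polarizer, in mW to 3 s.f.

I₀ ≈ 288 mW

I₁ = I₀ cos²(48° − 33°) = I₀ cos²(15°) = 0.933 I₀.
I₂ = I₁ cos²(62° − 48°) = 0.933 I₀ · cos²(14°) = 0.8784 I₀.
So 253 mW = 0.8784 I₀, giving I₀ = 253/0.8784 = 288 mW.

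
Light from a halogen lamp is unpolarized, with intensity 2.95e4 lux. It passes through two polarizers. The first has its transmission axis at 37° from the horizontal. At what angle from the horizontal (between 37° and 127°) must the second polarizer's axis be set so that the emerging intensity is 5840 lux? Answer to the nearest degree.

θ ≈ 88°

Unpolarized light through the first polarizer → I₁ = ½ I₀, now polarized at 37°.
Target fraction: 5840 / 2.95e4 lux = 0.198 of I₀.
Need I₂/I₀ = 0.198, so cos²(θ − 37°) = 0.198 / 0.5 = 0.3959.
θ − 37° = arccos(√0.3959) = 51.0°, giving θ ≈ 37 + 51.0 = 88.0°.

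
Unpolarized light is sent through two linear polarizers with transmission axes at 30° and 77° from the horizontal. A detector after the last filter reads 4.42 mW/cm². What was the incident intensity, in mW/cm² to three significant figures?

I₀ ≈ 19.0 mW/cm²

Unpolarized light through the first polarizer → I₁ = ½ I₀, now polarized at 30°.
I₂ = I₁ cos²(77° − 30°) = 0.5 I₀ · cos²(47°) = 0.2326 I₀.
So 4.42 mW/cm² = 0.2326 I₀, giving I₀ = 4.42/0.2326 = 19.01 mW/cm².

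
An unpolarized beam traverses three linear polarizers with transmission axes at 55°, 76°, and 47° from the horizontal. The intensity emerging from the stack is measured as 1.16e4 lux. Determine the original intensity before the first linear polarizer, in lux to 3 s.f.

I₀ ≈ 3.48e4 lux

Unpolarized light through the first polarizer → I₁ = ½ I₀, now polarized at 55°.
I₂ = I₁ cos²(76° − 55°) = 0.5 I₀ · cos²(21°) = 0.4358 I₀.
I₃ = I₂ cos²(47° − 76°) = 0.4358 I₀ · cos²(29°) = 0.3334 I₀.
So 1.16e4 lux = 0.3334 I₀, giving I₀ = 1.16e4/0.3334 = 3.48e+04 lux.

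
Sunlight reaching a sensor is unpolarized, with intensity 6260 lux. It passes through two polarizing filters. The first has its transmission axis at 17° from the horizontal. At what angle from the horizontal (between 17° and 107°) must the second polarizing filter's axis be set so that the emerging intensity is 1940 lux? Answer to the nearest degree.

θ ≈ 55°

Unpolarized light through the first polarizer → I₁ = ½ I₀, now polarized at 17°.
Target fraction: 1940 / 6260 lux = 0.3099 of I₀.
Need I₂/I₀ = 0.3099, so cos²(θ − 17°) = 0.3099 / 0.5 = 0.6198.
θ − 17° = arccos(√0.6198) = 38.1°, giving θ ≈ 17 + 38.1 = 55.1°.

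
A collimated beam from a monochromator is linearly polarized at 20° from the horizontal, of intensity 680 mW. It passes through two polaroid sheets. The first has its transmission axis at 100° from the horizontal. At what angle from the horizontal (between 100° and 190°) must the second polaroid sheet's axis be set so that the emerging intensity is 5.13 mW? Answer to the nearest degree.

θ ≈ 160°

By Malus's law, I₁ = I₀ cos²(100° − 20°) = I₀ cos²(80°) = 0.03015 I₀.
Target fraction: 5.13 / 680 mW = 0.007544 of I₀.
Need I₂/I₀ = 0.007544, so cos²(θ − 100°) = 0.007544 / 0.03015 = 0.2502.
θ − 100° = arccos(√0.2502) = 60.0°, giving θ ≈ 100 + 60.0 = 160.0°.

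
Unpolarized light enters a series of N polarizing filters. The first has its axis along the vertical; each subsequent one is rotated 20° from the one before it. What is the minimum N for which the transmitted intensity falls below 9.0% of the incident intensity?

N = 15

First polarizer halves the unpolarized light: factor 1/2.
Each further stage multiplies by cos²(20°) = 0.883.
After N polarizers: T = 0.5·0.883^(N−1). Require T < 0.090 ⇒ N−1 > ln(0.090/0.5)/ln(0.883) = 13.78, so N−1 ≥ 14 and N = 15.
Check: N=15 gives T = 0.08761 < 0.090; N=14 gives T = 0.09922.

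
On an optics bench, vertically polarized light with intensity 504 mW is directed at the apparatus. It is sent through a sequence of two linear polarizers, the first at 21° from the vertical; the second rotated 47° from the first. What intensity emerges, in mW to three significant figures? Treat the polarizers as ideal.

I ≈ 204 mW

By Malus's law, I₁ = 504 mW · cos²(21°) = 439.3 mW.
I₂ = I₁ · cos²(47°) = 439.3 · 0.4651 = 204.3 mW.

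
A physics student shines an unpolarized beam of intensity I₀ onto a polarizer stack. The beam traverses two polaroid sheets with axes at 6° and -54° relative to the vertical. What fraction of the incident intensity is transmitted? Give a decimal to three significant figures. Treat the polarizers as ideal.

≈ 0.125 I₀

Unpolarized light through the first polarizer → I₁ = ½ I₀, now polarized at 6°.
I₂ = I₁ cos²(-54° − 6°) = 0.5 I₀ · cos²(60°) = 0.125 I₀.
Transmitted fraction = 0.125.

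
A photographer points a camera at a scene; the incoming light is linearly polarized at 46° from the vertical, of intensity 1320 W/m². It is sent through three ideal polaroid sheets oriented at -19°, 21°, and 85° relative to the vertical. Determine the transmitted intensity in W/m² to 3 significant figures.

I ≈ 26.6 W/m²

I₁ = 1320 W/m² · cos²(65°) = 235.8 W/m².
I₂ = I₁ · cos²(40°) = 235.8 · 0.5868 = 138.3 W/m².
I₃ = I₂ · cos²(64°) = 138.3 · 0.1922 = 26.59 W/m².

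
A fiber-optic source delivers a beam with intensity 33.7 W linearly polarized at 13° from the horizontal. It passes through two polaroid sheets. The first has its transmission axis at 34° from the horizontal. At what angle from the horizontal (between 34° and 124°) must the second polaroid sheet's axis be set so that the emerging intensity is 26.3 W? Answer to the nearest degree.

I₁ = I₀ cos²(34° − 13°) = I₀ cos²(21°) = 0.8716 I₀.
Target fraction: 26.3 / 33.7 W = 0.7804 of I₀.
Need I₂/I₀ = 0.7804, so cos²(θ − 34°) = 0.7804 / 0.8716 = 0.8954.
θ − 34° = arccos(√0.8954) = 18.9°, giving θ ≈ 34 + 18.9 = 52.9°.

θ ≈ 53°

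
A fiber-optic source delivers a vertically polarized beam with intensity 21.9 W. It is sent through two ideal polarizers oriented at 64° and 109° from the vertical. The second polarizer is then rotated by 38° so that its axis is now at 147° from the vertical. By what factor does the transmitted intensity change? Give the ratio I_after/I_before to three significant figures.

Before rotation:
I₁ = I₀ cos²(64° − 0°) = I₀ cos²(64°) = 0.1922 I₀.
I₂ = I₁ cos²(109° − 64°) = 0.1922 I₀ · cos²(45°) = 0.09608 I₀.
After rotation:
I₁ = I₀ cos²(64° − 0°) = I₀ cos²(64°) = 0.1922 I₀.
I₂ = I₁ cos²(147° − 64°) = 0.1922 I₀ · cos²(83°) = 0.002854 I₀.
Ratio = 0.002854 / 0.09608 = 0.0297.

I_new/I_old ≈ 0.0297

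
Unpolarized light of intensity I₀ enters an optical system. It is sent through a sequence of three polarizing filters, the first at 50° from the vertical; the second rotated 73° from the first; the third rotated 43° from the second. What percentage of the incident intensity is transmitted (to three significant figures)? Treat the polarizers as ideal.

Unpolarized light through the first polarizer → I₁ = ½ I₀, now polarized at 50°.
I₂ = I₁ cos²(73°) = 0.5 · 0.08548 I₀ = 0.04274 I₀.
I₃ = I₂ cos²(43°) = 0.04274 · 0.5349 I₀ = 0.02286 I₀.
That is 2.286% of the incident intensity.

≈ 2.29%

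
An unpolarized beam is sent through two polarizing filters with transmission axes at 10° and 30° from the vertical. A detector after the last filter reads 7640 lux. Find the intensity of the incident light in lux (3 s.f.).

Unpolarized light through the first polarizer → I₁ = ½ I₀, now polarized at 10°.
I₂ = I₁ cos²(30° − 10°) = 0.5 I₀ · cos²(20°) = 0.4415 I₀.
So 7640 lux = 0.4415 I₀, giving I₀ = 7640/0.4415 = 1.73e+04 lux.

I₀ ≈ 1.73e4 lux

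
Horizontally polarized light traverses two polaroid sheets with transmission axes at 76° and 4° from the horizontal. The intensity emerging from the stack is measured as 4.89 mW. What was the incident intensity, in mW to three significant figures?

I₁ = I₀ cos²(76° − 0°) = I₀ cos²(76°) = 0.05853 I₀.
I₂ = I₁ cos²(4° − 76°) = 0.05853 I₀ · cos²(72°) = 0.005589 I₀.
So 4.89 mW = 0.005589 I₀, giving I₀ = 4.89/0.005589 = 875 mW.

I₀ ≈ 875 mW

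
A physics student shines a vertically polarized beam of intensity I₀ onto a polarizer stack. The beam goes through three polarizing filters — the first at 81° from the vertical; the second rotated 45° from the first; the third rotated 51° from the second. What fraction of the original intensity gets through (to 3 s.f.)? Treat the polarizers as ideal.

By Malus's law, I₁ = I₀ cos²(81° − 0°) = I₀ cos²(81°) = 0.02447 I₀.
I₂ = I₁ cos²(45°) = 0.02447 · 0.5 I₀ = 0.01224 I₀.
I₃ = I₂ cos²(51°) = 0.01224 · 0.396 I₀ = 0.004846 I₀.
Transmitted fraction = 0.004846.

≈ 0.00485 I₀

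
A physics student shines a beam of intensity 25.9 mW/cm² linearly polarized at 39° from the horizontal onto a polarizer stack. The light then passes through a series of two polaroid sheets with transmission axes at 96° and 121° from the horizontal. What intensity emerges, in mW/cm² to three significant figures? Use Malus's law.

I ≈ 6.31 mW/cm²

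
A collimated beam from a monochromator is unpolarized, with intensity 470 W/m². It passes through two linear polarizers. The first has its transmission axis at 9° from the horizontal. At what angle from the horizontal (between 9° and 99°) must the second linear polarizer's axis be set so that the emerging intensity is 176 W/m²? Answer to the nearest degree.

Unpolarized light through the first polarizer → I₁ = ½ I₀, now polarized at 9°.
Target fraction: 176 / 470 W/m² = 0.3745 of I₀.
Need I₂/I₀ = 0.3745, so cos²(θ − 9°) = 0.3745 / 0.5 = 0.7489.
θ − 9° = arccos(√0.7489) = 30.1°, giving θ ≈ 9 + 30.1 = 39.1°.

θ ≈ 39°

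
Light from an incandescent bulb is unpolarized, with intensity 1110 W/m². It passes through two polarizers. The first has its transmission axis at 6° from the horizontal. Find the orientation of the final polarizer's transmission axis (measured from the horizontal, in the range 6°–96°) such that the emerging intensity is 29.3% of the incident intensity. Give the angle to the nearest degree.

θ ≈ 46°

Unpolarized light through the first polarizer → I₁ = ½ I₀, now polarized at 6°.
Need I₂/I₀ = 0.293, so cos²(θ − 6°) = 0.293 / 0.5 = 0.586.
θ − 6° = arccos(√0.586) = 40.0°, giving θ ≈ 6 + 40.0 = 46.0°.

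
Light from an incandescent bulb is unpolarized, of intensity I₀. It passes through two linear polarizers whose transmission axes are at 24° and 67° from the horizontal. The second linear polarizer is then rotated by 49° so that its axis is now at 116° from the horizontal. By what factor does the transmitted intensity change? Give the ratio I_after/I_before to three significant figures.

I_new/I_old ≈ 0.00228

Before rotation:
Unpolarized light through the first polarizer → I₁ = ½ I₀, now polarized at 24°.
I₂ = I₁ cos²(67° − 24°) = 0.5 I₀ · cos²(43°) = 0.2674 I₀.
After rotation:
Unpolarized light through the first polarizer → I₁ = ½ I₀, now polarized at 24°.
Angle between axes 1 and 2: 88°. I₂ = 0.5 I₀ · cos²(88°) = 0.000609 I₀.
Ratio = 0.000609 / 0.2674 = 0.002277.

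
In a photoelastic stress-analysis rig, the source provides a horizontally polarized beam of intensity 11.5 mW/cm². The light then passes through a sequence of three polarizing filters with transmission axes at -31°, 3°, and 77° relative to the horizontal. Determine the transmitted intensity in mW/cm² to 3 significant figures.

I₁ = 11.5 mW/cm² · cos²(31°) = 8.449 mW/cm².
I₂ = I₁ · cos²(34°) = 8.449 · 0.6873 = 5.807 mW/cm².
I₃ = I₂ · cos²(74°) = 5.807 · 0.07598 = 0.4412 mW/cm².

I ≈ 0.441 mW/cm²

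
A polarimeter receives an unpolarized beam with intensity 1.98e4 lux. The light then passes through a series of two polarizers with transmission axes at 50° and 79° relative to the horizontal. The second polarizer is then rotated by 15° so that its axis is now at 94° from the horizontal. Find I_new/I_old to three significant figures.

Before rotation:
Unpolarized light through the first polarizer → I₁ = ½ I₀, now polarized at 50°.
I₂ = I₁ cos²(79° − 50°) = 0.5 I₀ · cos²(29°) = 0.3825 I₀.
After rotation:
Unpolarized light through the first polarizer → I₁ = ½ I₀, now polarized at 50°.
I₂ = I₁ cos²(94° − 50°) = 0.5 I₀ · cos²(44°) = 0.2587 I₀.
Ratio = 0.2587 / 0.3825 = 0.6764.

I_new/I_old ≈ 0.676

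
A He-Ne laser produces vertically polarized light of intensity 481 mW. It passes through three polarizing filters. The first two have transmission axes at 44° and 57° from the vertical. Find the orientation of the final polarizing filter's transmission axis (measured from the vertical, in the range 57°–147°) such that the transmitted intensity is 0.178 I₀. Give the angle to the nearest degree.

I₁ = I₀ cos²(44° − 0°) = I₀ cos²(44°) = 0.5174 I₀.
I₂ = I₁ cos²(57° − 44°) = 0.5174 I₀ · cos²(13°) = 0.4913 I₀.
Need I₃/I₀ = 0.178, so cos²(θ − 57°) = 0.178 / 0.4913 = 0.3623.
θ − 57° = arccos(√0.3623) = 53.0°, giving θ ≈ 57 + 53.0 = 110.0°.

θ ≈ 110°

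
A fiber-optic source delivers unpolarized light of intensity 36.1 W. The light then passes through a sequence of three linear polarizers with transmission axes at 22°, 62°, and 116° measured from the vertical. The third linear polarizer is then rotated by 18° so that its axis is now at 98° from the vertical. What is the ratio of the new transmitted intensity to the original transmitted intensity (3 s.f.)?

Before rotation:
Unpolarized light through the first polarizer → I₁ = ½ I₀, now polarized at 22°.
I₂ = I₁ cos²(62° − 22°) = 0.5 I₀ · cos²(40°) = 0.2934 I₀.
I₃ = I₂ cos²(116° − 62°) = 0.2934 I₀ · cos²(54°) = 0.1014 I₀.
After rotation:
Unpolarized light through the first polarizer → I₁ = ½ I₀, now polarized at 22°.
I₂ = I₁ cos²(62° − 22°) = 0.5 I₀ · cos²(40°) = 0.2934 I₀.
I₃ = I₂ cos²(98° − 62°) = 0.2934 I₀ · cos²(36°) = 0.192 I₀.
Ratio = 0.192 / 0.1014 = 1.894.

I_new/I_old ≈ 1.89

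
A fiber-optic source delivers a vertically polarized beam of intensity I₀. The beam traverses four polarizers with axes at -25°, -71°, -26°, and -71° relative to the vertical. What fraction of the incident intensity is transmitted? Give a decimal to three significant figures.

≈ 0.0991 I₀

I₁ = I₀ cos²(-25° − 0°) = I₀ cos²(25°) = 0.8214 I₀.
I₂ = I₁ cos²(-71° + 25°) = 0.8214 I₀ · cos²(46°) = 0.3964 I₀.
I₃ = I₂ cos²(-26° + 71°) = 0.3964 I₀ · cos²(45°) = 0.1982 I₀.
I₄ = I₃ cos²(-71° + 26°) = 0.1982 I₀ · cos²(45°) = 0.09909 I₀.
Transmitted fraction = 0.09909.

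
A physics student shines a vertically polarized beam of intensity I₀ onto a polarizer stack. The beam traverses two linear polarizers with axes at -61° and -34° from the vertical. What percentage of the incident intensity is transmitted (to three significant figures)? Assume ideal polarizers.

By Malus's law, I₁ = I₀ cos²(-61° − 0°) = I₀ cos²(61°) = 0.235 I₀.
I₂ = I₁ cos²(-34° + 61°) = 0.235 I₀ · cos²(27°) = 0.1866 I₀.
That is 18.66% of the incident intensity.

≈ 18.7%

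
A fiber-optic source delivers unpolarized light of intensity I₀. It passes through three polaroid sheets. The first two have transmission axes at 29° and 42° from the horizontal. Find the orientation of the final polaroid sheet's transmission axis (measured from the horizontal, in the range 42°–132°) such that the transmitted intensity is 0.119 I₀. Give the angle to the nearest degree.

Unpolarized light through the first polarizer → I₁ = ½ I₀, now polarized at 29°.
I₂ = I₁ cos²(42° − 29°) = 0.5 I₀ · cos²(13°) = 0.4747 I₀.
Need I₃/I₀ = 0.119, so cos²(θ − 42°) = 0.119 / 0.4747 = 0.2507.
θ − 42° = arccos(√0.2507) = 60.0°, giving θ ≈ 42 + 60.0 = 102.0°.

θ ≈ 102°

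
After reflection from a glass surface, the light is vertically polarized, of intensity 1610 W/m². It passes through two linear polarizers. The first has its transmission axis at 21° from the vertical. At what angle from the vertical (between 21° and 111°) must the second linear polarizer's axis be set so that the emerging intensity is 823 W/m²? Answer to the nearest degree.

θ ≈ 61°

I₁ = I₀ cos²(21° − 0°) = I₀ cos²(21°) = 0.8716 I₀.
Target fraction: 823 / 1610 W/m² = 0.5112 of I₀.
Need I₂/I₀ = 0.5112, so cos²(θ − 21°) = 0.5112 / 0.8716 = 0.5865.
θ − 21° = arccos(√0.5865) = 40.0°, giving θ ≈ 21 + 40.0 = 61.0°.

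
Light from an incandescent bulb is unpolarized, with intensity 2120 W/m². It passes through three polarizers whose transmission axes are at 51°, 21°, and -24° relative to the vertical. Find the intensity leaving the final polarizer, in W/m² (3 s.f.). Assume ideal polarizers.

I ≈ 398 W/m²

Unpolarized light through the first polarizer → I₁ = 2120 W/m²/2 = 1060 W/m², polarized at 51°.
I₂ = I₁ · cos²(30°) = 1060 · 0.75 = 795 W/m².
I₃ = I₂ · cos²(45°) = 795 · 0.5 = 397.5 W/m².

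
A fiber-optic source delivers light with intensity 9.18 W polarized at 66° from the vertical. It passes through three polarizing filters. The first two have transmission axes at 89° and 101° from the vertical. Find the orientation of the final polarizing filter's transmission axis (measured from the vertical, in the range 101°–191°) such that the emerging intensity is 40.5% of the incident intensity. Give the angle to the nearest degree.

θ ≈ 146°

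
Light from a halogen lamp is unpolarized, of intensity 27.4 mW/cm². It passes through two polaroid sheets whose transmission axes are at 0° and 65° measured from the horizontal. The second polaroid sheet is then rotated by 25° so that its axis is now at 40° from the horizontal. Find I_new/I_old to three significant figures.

Before rotation:
Unpolarized light through the first polarizer → I₁ = ½ I₀, now polarized at 0°.
I₂ = I₁ cos²(65° − 0°) = 0.5 I₀ · cos²(65°) = 0.0893 I₀.
After rotation:
Unpolarized light through the first polarizer → I₁ = ½ I₀, now polarized at 0°.
I₂ = I₁ cos²(40° − 0°) = 0.5 I₀ · cos²(40°) = 0.2934 I₀.
Ratio = 0.2934 / 0.0893 = 3.286.

I_new/I_old ≈ 3.29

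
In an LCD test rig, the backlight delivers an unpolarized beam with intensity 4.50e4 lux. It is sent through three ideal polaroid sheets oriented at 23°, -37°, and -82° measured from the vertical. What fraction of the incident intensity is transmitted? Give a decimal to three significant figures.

I/I₀ ≈ 0.0625

Unpolarized light through the first polarizer → I₁ = 4.50e4 lux/2 = 2.25e+04 lux, polarized at 23°.
I₂ = I₁ · cos²(60°) = 2.25e+04 · 0.25 = 5625 lux.
I₃ = I₂ · cos²(45°) = 5625 · 0.5 = 2813 lux.
Transmitted fraction = 0.0625.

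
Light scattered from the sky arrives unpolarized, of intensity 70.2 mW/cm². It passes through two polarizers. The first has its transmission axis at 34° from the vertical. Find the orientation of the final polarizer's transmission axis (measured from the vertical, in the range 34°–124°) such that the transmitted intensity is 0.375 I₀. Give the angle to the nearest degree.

θ ≈ 64°

Unpolarized light through the first polarizer → I₁ = ½ I₀, now polarized at 34°.
Need I₂/I₀ = 0.375, so cos²(θ − 34°) = 0.375 / 0.5 = 0.75.
θ − 34° = arccos(√0.75) = 30.0°, giving θ ≈ 34 + 30.0 = 64.0°.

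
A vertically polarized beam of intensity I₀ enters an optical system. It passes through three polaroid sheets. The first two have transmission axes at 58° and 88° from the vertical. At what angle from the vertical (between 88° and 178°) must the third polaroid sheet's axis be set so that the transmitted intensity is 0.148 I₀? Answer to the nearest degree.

By Malus's law, I₁ = I₀ cos²(58° − 0°) = I₀ cos²(58°) = 0.2808 I₀.
I₂ = I₁ cos²(88° − 58°) = 0.2808 I₀ · cos²(30°) = 0.2106 I₀.
Need I₃/I₀ = 0.148, so cos²(θ − 88°) = 0.148 / 0.2106 = 0.7027.
θ − 88° = arccos(√0.7027) = 33.0°, giving θ ≈ 88 + 33.0 = 121.0°.

θ ≈ 121°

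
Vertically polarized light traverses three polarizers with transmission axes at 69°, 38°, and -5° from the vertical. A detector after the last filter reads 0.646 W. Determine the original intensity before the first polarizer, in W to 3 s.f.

I₀ ≈ 12.8 W

I₁ = I₀ cos²(69° − 0°) = I₀ cos²(69°) = 0.1284 I₀.
I₂ = I₁ cos²(38° − 69°) = 0.1284 I₀ · cos²(31°) = 0.09436 I₀.
I₃ = I₂ cos²(-5° − 38°) = 0.09436 I₀ · cos²(43°) = 0.05047 I₀.
So 0.646 W = 0.05047 I₀, giving I₀ = 0.646/0.05047 = 12.8 W.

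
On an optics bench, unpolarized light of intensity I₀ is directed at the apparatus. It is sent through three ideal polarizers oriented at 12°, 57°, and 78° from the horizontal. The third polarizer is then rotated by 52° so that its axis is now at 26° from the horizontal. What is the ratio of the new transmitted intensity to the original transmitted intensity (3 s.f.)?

Before rotation:
Unpolarized light through the first polarizer → I₁ = ½ I₀, now polarized at 12°.
I₂ = I₁ cos²(57° − 12°) = 0.5 I₀ · cos²(45°) = 0.25 I₀.
I₃ = I₂ cos²(78° − 57°) = 0.25 I₀ · cos²(21°) = 0.2179 I₀.
After rotation:
Unpolarized light through the first polarizer → I₁ = ½ I₀, now polarized at 12°.
I₂ = I₁ cos²(57° − 12°) = 0.5 I₀ · cos²(45°) = 0.25 I₀.
I₃ = I₂ cos²(26° − 57°) = 0.25 I₀ · cos²(31°) = 0.1837 I₀.
Ratio = 0.1837 / 0.2179 = 0.843.

I_new/I_old ≈ 0.843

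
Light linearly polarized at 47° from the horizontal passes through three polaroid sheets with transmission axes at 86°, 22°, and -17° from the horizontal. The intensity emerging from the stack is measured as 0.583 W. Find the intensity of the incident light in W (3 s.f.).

I₁ = I₀ cos²(86° − 47°) = I₀ cos²(39°) = 0.604 I₀.
I₂ = I₁ cos²(22° − 86°) = 0.604 I₀ · cos²(64°) = 0.1161 I₀.
I₃ = I₂ cos²(-17° − 22°) = 0.1161 I₀ · cos²(39°) = 0.0701 I₀.
So 0.583 W = 0.0701 I₀, giving I₀ = 0.583/0.0701 = 8.317 W.

I₀ ≈ 8.32 W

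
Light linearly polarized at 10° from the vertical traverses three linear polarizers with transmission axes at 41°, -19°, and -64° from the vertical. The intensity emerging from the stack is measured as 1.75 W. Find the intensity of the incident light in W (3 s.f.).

I₀ ≈ 19.1 W

I₁ = I₀ cos²(41° − 10°) = I₀ cos²(31°) = 0.7347 I₀.
I₂ = I₁ cos²(-19° − 41°) = 0.7347 I₀ · cos²(60°) = 0.1837 I₀.
I₃ = I₂ cos²(-64° + 19°) = 0.1837 I₀ · cos²(45°) = 0.09184 I₀.
So 1.75 W = 0.09184 I₀, giving I₀ = 1.75/0.09184 = 19.05 W.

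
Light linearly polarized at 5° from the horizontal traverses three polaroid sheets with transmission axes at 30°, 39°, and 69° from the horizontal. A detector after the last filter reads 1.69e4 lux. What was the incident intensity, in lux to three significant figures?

I₁ = I₀ cos²(30° − 5°) = I₀ cos²(25°) = 0.8214 I₀.
I₂ = I₁ cos²(39° − 30°) = 0.8214 I₀ · cos²(9°) = 0.8013 I₀.
I₃ = I₂ cos²(69° − 39°) = 0.8013 I₀ · cos²(30°) = 0.601 I₀.
So 1.69e4 lux = 0.601 I₀, giving I₀ = 1.69e4/0.601 = 2.812e+04 lux.

I₀ ≈ 2.81e4 lux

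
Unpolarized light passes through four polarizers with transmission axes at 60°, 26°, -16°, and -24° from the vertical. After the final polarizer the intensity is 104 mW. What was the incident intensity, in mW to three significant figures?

I₀ ≈ 559 mW

Unpolarized light through the first polarizer → I₁ = ½ I₀, now polarized at 60°.
I₂ = I₁ cos²(26° − 60°) = 0.5 I₀ · cos²(34°) = 0.3437 I₀.
I₃ = I₂ cos²(-16° − 26°) = 0.3437 I₀ · cos²(42°) = 0.1898 I₀.
I₄ = I₃ cos²(-24° + 16°) = 0.1898 I₀ · cos²(8°) = 0.1861 I₀.
So 104 mW = 0.1861 I₀, giving I₀ = 104/0.1861 = 558.8 mW.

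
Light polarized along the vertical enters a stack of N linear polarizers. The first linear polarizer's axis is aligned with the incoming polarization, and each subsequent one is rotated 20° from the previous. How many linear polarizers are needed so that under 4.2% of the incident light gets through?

First polarizer is aligned with the polarization: full transmission.
Each further stage multiplies by cos²(20°) = 0.883.
After N polarizers: T = 0.883^(N−1). Require T < 0.042 ⇒ N−1 > ln(0.042)/ln(0.883) = 25.48, so N−1 ≥ 26 and N = 27.
Check: N=27 gives T = 0.03938 < 0.042; N=26 gives T = 0.0446.

N = 27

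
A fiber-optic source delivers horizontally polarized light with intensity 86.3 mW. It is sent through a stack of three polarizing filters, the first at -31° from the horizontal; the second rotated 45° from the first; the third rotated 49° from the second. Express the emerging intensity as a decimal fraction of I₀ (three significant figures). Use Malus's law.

I/I₀ ≈ 0.158

By Malus's law, I₁ = 86.3 mW · cos²(31°) = 63.41 mW.
I₂ = I₁ · cos²(45°) = 63.41 · 0.5 = 31.7 mW.
I₃ = I₂ · cos²(49°) = 31.7 · 0.4304 = 13.65 mW.
Transmitted fraction = 0.1581.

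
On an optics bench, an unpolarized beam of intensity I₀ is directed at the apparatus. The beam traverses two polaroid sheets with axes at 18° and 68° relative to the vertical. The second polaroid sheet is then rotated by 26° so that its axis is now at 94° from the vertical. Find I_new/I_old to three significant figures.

Before rotation:
Unpolarized light through the first polarizer → I₁ = ½ I₀, now polarized at 18°.
I₂ = I₁ cos²(68° − 18°) = 0.5 I₀ · cos²(50°) = 0.2066 I₀.
After rotation:
Unpolarized light through the first polarizer → I₁ = ½ I₀, now polarized at 18°.
I₂ = I₁ cos²(94° − 18°) = 0.5 I₀ · cos²(76°) = 0.02926 I₀.
Ratio = 0.02926 / 0.2066 = 0.1416.

I_new/I_old ≈ 0.142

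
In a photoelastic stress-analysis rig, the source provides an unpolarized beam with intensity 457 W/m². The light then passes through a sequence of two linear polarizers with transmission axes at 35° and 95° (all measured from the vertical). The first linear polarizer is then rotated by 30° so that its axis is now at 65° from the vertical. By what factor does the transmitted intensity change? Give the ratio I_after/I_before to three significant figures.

Before rotation:
Unpolarized light through the first polarizer → I₁ = ½ I₀, now polarized at 35°.
I₂ = I₁ cos²(95° − 35°) = 0.5 I₀ · cos²(60°) = 0.125 I₀.
After rotation:
Unpolarized light through the first polarizer → I₁ = ½ I₀, now polarized at 65°.
I₂ = I₁ cos²(95° − 65°) = 0.5 I₀ · cos²(30°) = 0.375 I₀.
Ratio = 0.375 / 0.125 = 3.

I_new/I_old ≈ 3.00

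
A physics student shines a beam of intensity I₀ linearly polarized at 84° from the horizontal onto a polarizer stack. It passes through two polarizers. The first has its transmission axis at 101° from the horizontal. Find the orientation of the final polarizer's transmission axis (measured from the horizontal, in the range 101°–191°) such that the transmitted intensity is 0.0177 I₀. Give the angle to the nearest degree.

I₁ = I₀ cos²(101° − 84°) = I₀ cos²(17°) = 0.9145 I₀.
Need I₂/I₀ = 0.0177, so cos²(θ − 101°) = 0.0177 / 0.9145 = 0.01935.
θ − 101° = arccos(√0.01935) = 82.0°, giving θ ≈ 101 + 82.0 = 183.0°.

θ ≈ 183°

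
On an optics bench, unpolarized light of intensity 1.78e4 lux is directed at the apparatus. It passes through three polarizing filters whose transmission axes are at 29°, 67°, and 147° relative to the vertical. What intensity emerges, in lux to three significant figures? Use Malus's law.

Unpolarized light through the first polarizer → I₁ = 1.78e4 lux/2 = 8900 lux, polarized at 29°.
I₂ = I₁ · cos²(38°) = 8900 · 0.621 = 5527 lux.
I₃ = I₂ · cos²(80°) = 5527 · 0.03015 = 166.6 lux.

I ≈ 167 lux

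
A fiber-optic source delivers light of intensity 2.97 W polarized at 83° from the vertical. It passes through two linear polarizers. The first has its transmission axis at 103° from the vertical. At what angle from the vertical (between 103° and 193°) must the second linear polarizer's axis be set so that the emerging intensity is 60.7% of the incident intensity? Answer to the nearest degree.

θ ≈ 137°

I₁ = I₀ cos²(103° − 83°) = I₀ cos²(20°) = 0.883 I₀.
Need I₂/I₀ = 0.607, so cos²(θ − 103°) = 0.607 / 0.883 = 0.6874.
θ − 103° = arccos(√0.6874) = 34.0°, giving θ ≈ 103 + 34.0 = 137.0°.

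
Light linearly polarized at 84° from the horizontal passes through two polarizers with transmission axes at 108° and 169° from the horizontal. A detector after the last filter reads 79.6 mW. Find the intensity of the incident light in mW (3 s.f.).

I₀ ≈ 406 mW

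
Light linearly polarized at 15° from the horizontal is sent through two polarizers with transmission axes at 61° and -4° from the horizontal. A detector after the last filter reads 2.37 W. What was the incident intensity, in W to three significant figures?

I₀ ≈ 27.5 W

I₁ = I₀ cos²(61° − 15°) = I₀ cos²(46°) = 0.4826 I₀.
I₂ = I₁ cos²(-4° − 61°) = 0.4826 I₀ · cos²(65°) = 0.08619 I₀.
So 2.37 W = 0.08619 I₀, giving I₀ = 2.37/0.08619 = 27.5 W.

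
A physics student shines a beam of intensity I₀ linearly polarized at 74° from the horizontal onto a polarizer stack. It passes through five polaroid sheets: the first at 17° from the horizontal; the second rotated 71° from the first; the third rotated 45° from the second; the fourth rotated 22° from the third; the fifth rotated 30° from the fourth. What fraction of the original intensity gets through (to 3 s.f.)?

≈ 0.0101 I₀

I₁ = I₀ cos²(17° − 74°) = I₀ cos²(57°) = 0.2966 I₀.
I₂ = I₁ cos²(71°) = 0.2966 · 0.106 I₀ = 0.03144 I₀.
I₃ = I₂ cos²(45°) = 0.03144 · 0.5 I₀ = 0.01572 I₀.
I₄ = I₃ cos²(22°) = 0.01572 · 0.8597 I₀ = 0.01351 I₀.
I₅ = I₄ cos²(30°) = 0.01351 · 0.75 I₀ = 0.01014 I₀.
Transmitted fraction = 0.01014.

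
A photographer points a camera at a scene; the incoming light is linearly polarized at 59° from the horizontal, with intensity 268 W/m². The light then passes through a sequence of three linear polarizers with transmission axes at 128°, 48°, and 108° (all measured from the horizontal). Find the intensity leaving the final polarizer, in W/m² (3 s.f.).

I ≈ 0.259 W/m²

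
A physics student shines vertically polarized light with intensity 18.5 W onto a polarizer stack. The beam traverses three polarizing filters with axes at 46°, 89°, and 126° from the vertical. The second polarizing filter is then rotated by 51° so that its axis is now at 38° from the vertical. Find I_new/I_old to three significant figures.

I_new/I_old ≈ 0.00350

Before rotation:
By Malus's law, I₁ = I₀ cos²(46° − 0°) = I₀ cos²(46°) = 0.4826 I₀.
I₂ = I₁ cos²(89° − 46°) = 0.4826 I₀ · cos²(43°) = 0.2581 I₀.
I₃ = I₂ cos²(126° − 89°) = 0.2581 I₀ · cos²(37°) = 0.1646 I₀.
After rotation:
I₁ = I₀ cos²(46° − 0°) = I₀ cos²(46°) = 0.4826 I₀.
I₂ = I₁ cos²(38° − 46°) = 0.4826 I₀ · cos²(8°) = 0.4732 I₀.
I₃ = I₂ cos²(126° − 38°) = 0.4732 I₀ · cos²(88°) = 0.0005764 I₀.
Ratio = 0.0005764 / 0.1646 = 0.003501.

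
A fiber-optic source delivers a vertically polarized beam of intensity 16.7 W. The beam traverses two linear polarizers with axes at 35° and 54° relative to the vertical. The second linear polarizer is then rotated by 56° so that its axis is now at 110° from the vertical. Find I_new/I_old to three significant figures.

I_new/I_old ≈ 0.0749

Before rotation:
I₁ = I₀ cos²(35° − 0°) = I₀ cos²(35°) = 0.671 I₀.
I₂ = I₁ cos²(54° − 35°) = 0.671 I₀ · cos²(19°) = 0.5999 I₀.
After rotation:
I₁ = I₀ cos²(35° − 0°) = I₀ cos²(35°) = 0.671 I₀.
I₂ = I₁ cos²(110° − 35°) = 0.671 I₀ · cos²(75°) = 0.04495 I₀.
Ratio = 0.04495 / 0.5999 = 0.07493.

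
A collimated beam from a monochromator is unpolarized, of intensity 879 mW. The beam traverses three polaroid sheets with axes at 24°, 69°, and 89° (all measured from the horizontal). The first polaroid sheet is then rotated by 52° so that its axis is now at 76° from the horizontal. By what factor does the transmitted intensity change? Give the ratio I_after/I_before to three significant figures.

I_new/I_old ≈ 1.97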